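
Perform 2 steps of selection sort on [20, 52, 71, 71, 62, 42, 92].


Initial: [20, 52, 71, 71, 62, 42, 92]
Step 1: min=20 at 0
  Swap: [20, 52, 71, 71, 62, 42, 92]
Step 2: min=42 at 5
  Swap: [20, 42, 71, 71, 62, 52, 92]

After 2 steps: [20, 42, 71, 71, 62, 52, 92]


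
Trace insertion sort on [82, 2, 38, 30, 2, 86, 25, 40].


Initial: [82, 2, 38, 30, 2, 86, 25, 40]
Insert 2: [2, 82, 38, 30, 2, 86, 25, 40]
Insert 38: [2, 38, 82, 30, 2, 86, 25, 40]
Insert 30: [2, 30, 38, 82, 2, 86, 25, 40]
Insert 2: [2, 2, 30, 38, 82, 86, 25, 40]
Insert 86: [2, 2, 30, 38, 82, 86, 25, 40]
Insert 25: [2, 2, 25, 30, 38, 82, 86, 40]
Insert 40: [2, 2, 25, 30, 38, 40, 82, 86]

Sorted: [2, 2, 25, 30, 38, 40, 82, 86]


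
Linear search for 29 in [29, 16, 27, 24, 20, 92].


i=0: 29==29 found!

Found at 0, 1 comps


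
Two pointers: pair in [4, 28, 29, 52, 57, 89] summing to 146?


lo=0(4)+hi=5(89)=93
lo=1(28)+hi=5(89)=117
lo=2(29)+hi=5(89)=118
lo=3(52)+hi=5(89)=141
lo=4(57)+hi=5(89)=146

Yes: 57+89=146


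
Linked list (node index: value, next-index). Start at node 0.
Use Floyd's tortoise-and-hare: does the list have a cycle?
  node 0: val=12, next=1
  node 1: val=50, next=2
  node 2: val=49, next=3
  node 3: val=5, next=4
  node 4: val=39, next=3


Floyd's tortoise (slow, +1) and hare (fast, +2):
  init: slow=0, fast=0
  step 1: slow=1, fast=2
  step 2: slow=2, fast=4
  step 3: slow=3, fast=4
  step 4: slow=4, fast=4
  slow == fast at node 4: cycle detected

Cycle: yes


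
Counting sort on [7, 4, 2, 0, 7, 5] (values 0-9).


Input: [7, 4, 2, 0, 7, 5]
Counts: [1, 0, 1, 0, 1, 1, 0, 2, 0, 0]

Sorted: [0, 2, 4, 5, 7, 7]


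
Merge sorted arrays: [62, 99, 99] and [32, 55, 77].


Take 32 from B
Take 55 from B
Take 62 from A
Take 77 from B

Merged: [32, 55, 62, 77, 99, 99]


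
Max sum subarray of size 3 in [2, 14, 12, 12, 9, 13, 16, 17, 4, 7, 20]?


[0:3]: 28
[1:4]: 38
[2:5]: 33
[3:6]: 34
[4:7]: 38
[5:8]: 46
[6:9]: 37
[7:10]: 28
[8:11]: 31

Max: 46 at [5:8]


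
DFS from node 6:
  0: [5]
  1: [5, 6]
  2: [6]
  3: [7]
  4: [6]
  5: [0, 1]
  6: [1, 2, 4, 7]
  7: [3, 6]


Visit 6, push [7, 4, 2, 1]
Visit 1, push [5]
Visit 5, push [0]
Visit 0, push []
Visit 2, push []
Visit 4, push []
Visit 7, push [3]
Visit 3, push []

DFS order: [6, 1, 5, 0, 2, 4, 7, 3]


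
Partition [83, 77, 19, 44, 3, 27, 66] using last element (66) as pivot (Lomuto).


Pivot: 66
  19 <= 66: swap -> [19, 77, 83, 44, 3, 27, 66]
  44 <= 66: swap -> [19, 44, 83, 77, 3, 27, 66]
  3 <= 66: swap -> [19, 44, 3, 77, 83, 27, 66]
  27 <= 66: swap -> [19, 44, 3, 27, 83, 77, 66]
Place pivot at 4: [19, 44, 3, 27, 66, 77, 83]

Partitioned: [19, 44, 3, 27, 66, 77, 83]


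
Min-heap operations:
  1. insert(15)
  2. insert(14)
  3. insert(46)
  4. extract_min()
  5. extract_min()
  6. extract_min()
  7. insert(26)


insert(15) -> [15]
insert(14) -> [14, 15]
insert(46) -> [14, 15, 46]
extract_min()->14, [15, 46]
extract_min()->15, [46]
extract_min()->46, []
insert(26) -> [26]

Final heap: [26]


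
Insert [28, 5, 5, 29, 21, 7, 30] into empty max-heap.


Insert 28: [28]
Insert 5: [28, 5]
Insert 5: [28, 5, 5]
Insert 29: [29, 28, 5, 5]
Insert 21: [29, 28, 5, 5, 21]
Insert 7: [29, 28, 7, 5, 21, 5]
Insert 30: [30, 28, 29, 5, 21, 5, 7]

Final heap: [30, 28, 29, 5, 21, 5, 7]


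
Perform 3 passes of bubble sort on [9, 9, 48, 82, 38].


Initial: [9, 9, 48, 82, 38]
Pass 1: [9, 9, 48, 38, 82] (1 swaps)
Pass 2: [9, 9, 38, 48, 82] (1 swaps)
Pass 3: [9, 9, 38, 48, 82] (0 swaps)

After 3 passes: [9, 9, 38, 48, 82]


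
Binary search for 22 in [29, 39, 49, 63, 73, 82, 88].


Step 1: lo=0, hi=6, mid=3, val=63
Step 2: lo=0, hi=2, mid=1, val=39
Step 3: lo=0, hi=0, mid=0, val=29

Not found


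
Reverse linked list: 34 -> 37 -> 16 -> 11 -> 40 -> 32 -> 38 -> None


Step 1: curr=34, set curr.next=prev(None) | reversed so far: 34
Step 2: curr=37, set curr.next=prev(34) | reversed so far: 37 -> 34
Step 3: curr=16, set curr.next=prev(37) | reversed so far: 16 -> 37 -> 34
Step 4: curr=11, set curr.next=prev(16) | reversed so far: 11 -> 16 -> 37 -> 34
Step 5: curr=40, set curr.next=prev(11) | reversed so far: 40 -> 11 -> 16 -> 37 -> 34
Step 6: curr=32, set curr.next=prev(40) | reversed so far: 32 -> 40 -> 11 -> 16 -> 37 -> 34
Step 7: curr=38, set curr.next=prev(32) | reversed so far: 38 -> 32 -> 40 -> 11 -> 16 -> 37 -> 34

38 -> 32 -> 40 -> 11 -> 16 -> 37 -> 34 -> None


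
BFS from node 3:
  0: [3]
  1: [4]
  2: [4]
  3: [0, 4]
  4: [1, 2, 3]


Visit 3, enqueue [0, 4]
Visit 0, enqueue []
Visit 4, enqueue [1, 2]
Visit 1, enqueue []
Visit 2, enqueue []

BFS order: [3, 0, 4, 1, 2]


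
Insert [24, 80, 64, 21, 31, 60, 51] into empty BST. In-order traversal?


Insert 24: root
Insert 80: R from 24
Insert 64: R from 24 -> L from 80
Insert 21: L from 24
Insert 31: R from 24 -> L from 80 -> L from 64
Insert 60: R from 24 -> L from 80 -> L from 64 -> R from 31
Insert 51: R from 24 -> L from 80 -> L from 64 -> R from 31 -> L from 60

In-order: [21, 24, 31, 51, 60, 64, 80]


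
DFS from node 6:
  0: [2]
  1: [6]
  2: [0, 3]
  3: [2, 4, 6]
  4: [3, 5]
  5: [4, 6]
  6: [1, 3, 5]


Visit 6, push [5, 3, 1]
Visit 1, push []
Visit 3, push [4, 2]
Visit 2, push [0]
Visit 0, push []
Visit 4, push [5]
Visit 5, push []

DFS order: [6, 1, 3, 2, 0, 4, 5]


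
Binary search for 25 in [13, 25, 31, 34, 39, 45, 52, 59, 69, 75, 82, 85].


Step 1: lo=0, hi=11, mid=5, val=45
Step 2: lo=0, hi=4, mid=2, val=31
Step 3: lo=0, hi=1, mid=0, val=13
Step 4: lo=1, hi=1, mid=1, val=25

Found at index 1


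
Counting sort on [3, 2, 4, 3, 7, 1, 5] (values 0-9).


Input: [3, 2, 4, 3, 7, 1, 5]
Counts: [0, 1, 1, 2, 1, 1, 0, 1, 0, 0]

Sorted: [1, 2, 3, 3, 4, 5, 7]


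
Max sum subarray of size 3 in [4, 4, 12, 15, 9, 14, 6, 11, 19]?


[0:3]: 20
[1:4]: 31
[2:5]: 36
[3:6]: 38
[4:7]: 29
[5:8]: 31
[6:9]: 36

Max: 38 at [3:6]


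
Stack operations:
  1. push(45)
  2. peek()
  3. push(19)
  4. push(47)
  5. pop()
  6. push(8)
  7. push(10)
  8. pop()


push(45) -> [45]
peek()->45
push(19) -> [45, 19]
push(47) -> [45, 19, 47]
pop()->47, [45, 19]
push(8) -> [45, 19, 8]
push(10) -> [45, 19, 8, 10]
pop()->10, [45, 19, 8]

Final stack: [45, 19, 8]


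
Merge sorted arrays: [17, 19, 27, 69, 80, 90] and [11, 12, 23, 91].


Take 11 from B
Take 12 from B
Take 17 from A
Take 19 from A
Take 23 from B
Take 27 from A
Take 69 from A
Take 80 from A
Take 90 from A

Merged: [11, 12, 17, 19, 23, 27, 69, 80, 90, 91]


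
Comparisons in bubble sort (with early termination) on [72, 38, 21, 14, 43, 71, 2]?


Algorithm: bubble sort (with early termination)
Input: [72, 38, 21, 14, 43, 71, 2]
Sorted: [2, 14, 21, 38, 43, 71, 72]

21


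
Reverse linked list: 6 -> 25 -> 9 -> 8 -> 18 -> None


Step 1: curr=6, set curr.next=prev(None) | reversed so far: 6
Step 2: curr=25, set curr.next=prev(6) | reversed so far: 25 -> 6
Step 3: curr=9, set curr.next=prev(25) | reversed so far: 9 -> 25 -> 6
Step 4: curr=8, set curr.next=prev(9) | reversed so far: 8 -> 9 -> 25 -> 6
Step 5: curr=18, set curr.next=prev(8) | reversed so far: 18 -> 8 -> 9 -> 25 -> 6

18 -> 8 -> 9 -> 25 -> 6 -> None


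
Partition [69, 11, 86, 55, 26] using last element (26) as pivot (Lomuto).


Pivot: 26
  11 <= 26: swap -> [11, 69, 86, 55, 26]
Place pivot at 1: [11, 26, 86, 55, 69]

Partitioned: [11, 26, 86, 55, 69]


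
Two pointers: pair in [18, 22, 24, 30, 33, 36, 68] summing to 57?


lo=0(18)+hi=6(68)=86
lo=0(18)+hi=5(36)=54
lo=1(22)+hi=5(36)=58
lo=1(22)+hi=4(33)=55
lo=2(24)+hi=4(33)=57

Yes: 24+33=57


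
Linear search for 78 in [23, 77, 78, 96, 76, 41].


i=0: 23!=78
i=1: 77!=78
i=2: 78==78 found!

Found at 2, 3 comps


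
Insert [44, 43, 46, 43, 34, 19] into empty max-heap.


Insert 44: [44]
Insert 43: [44, 43]
Insert 46: [46, 43, 44]
Insert 43: [46, 43, 44, 43]
Insert 34: [46, 43, 44, 43, 34]
Insert 19: [46, 43, 44, 43, 34, 19]

Final heap: [46, 43, 44, 43, 34, 19]


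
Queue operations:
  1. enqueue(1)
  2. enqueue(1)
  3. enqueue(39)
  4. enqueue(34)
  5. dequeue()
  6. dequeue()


enqueue(1) -> [1]
enqueue(1) -> [1, 1]
enqueue(39) -> [1, 1, 39]
enqueue(34) -> [1, 1, 39, 34]
dequeue()->1, [1, 39, 34]
dequeue()->1, [39, 34]

Final queue: [39, 34]


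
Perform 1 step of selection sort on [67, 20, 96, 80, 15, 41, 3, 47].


Initial: [67, 20, 96, 80, 15, 41, 3, 47]
Step 1: min=3 at 6
  Swap: [3, 20, 96, 80, 15, 41, 67, 47]

After 1 step: [3, 20, 96, 80, 15, 41, 67, 47]


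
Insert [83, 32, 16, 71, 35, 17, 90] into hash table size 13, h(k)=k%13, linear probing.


Insert 83: h=5 -> slot 5
Insert 32: h=6 -> slot 6
Insert 16: h=3 -> slot 3
Insert 71: h=6, 1 probes -> slot 7
Insert 35: h=9 -> slot 9
Insert 17: h=4 -> slot 4
Insert 90: h=12 -> slot 12

Table: [None, None, None, 16, 17, 83, 32, 71, None, 35, None, None, 90]


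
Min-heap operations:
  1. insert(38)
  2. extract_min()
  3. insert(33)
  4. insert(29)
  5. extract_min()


insert(38) -> [38]
extract_min()->38, []
insert(33) -> [33]
insert(29) -> [29, 33]
extract_min()->29, [33]

Final heap: [33]


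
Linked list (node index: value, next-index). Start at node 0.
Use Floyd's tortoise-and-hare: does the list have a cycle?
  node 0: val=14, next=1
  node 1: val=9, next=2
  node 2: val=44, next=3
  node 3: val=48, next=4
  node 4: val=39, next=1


Floyd's tortoise (slow, +1) and hare (fast, +2):
  init: slow=0, fast=0
  step 1: slow=1, fast=2
  step 2: slow=2, fast=4
  step 3: slow=3, fast=2
  step 4: slow=4, fast=4
  slow == fast at node 4: cycle detected

Cycle: yes


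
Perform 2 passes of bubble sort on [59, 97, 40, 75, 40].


Initial: [59, 97, 40, 75, 40]
Pass 1: [59, 40, 75, 40, 97] (3 swaps)
Pass 2: [40, 59, 40, 75, 97] (2 swaps)

After 2 passes: [40, 59, 40, 75, 97]


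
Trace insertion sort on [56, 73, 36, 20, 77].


Initial: [56, 73, 36, 20, 77]
Insert 73: [56, 73, 36, 20, 77]
Insert 36: [36, 56, 73, 20, 77]
Insert 20: [20, 36, 56, 73, 77]
Insert 77: [20, 36, 56, 73, 77]

Sorted: [20, 36, 56, 73, 77]


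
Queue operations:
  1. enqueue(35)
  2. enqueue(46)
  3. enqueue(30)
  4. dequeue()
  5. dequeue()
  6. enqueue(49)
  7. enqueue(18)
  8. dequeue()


enqueue(35) -> [35]
enqueue(46) -> [35, 46]
enqueue(30) -> [35, 46, 30]
dequeue()->35, [46, 30]
dequeue()->46, [30]
enqueue(49) -> [30, 49]
enqueue(18) -> [30, 49, 18]
dequeue()->30, [49, 18]

Final queue: [49, 18]


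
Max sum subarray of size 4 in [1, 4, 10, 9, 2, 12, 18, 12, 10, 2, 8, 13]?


[0:4]: 24
[1:5]: 25
[2:6]: 33
[3:7]: 41
[4:8]: 44
[5:9]: 52
[6:10]: 42
[7:11]: 32
[8:12]: 33

Max: 52 at [5:9]


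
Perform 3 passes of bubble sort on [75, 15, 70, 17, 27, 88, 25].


Initial: [75, 15, 70, 17, 27, 88, 25]
Pass 1: [15, 70, 17, 27, 75, 25, 88] (5 swaps)
Pass 2: [15, 17, 27, 70, 25, 75, 88] (3 swaps)
Pass 3: [15, 17, 27, 25, 70, 75, 88] (1 swaps)

After 3 passes: [15, 17, 27, 25, 70, 75, 88]


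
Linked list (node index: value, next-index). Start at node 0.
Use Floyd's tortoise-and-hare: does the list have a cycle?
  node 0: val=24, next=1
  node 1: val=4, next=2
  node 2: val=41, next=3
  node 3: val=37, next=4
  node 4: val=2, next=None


Floyd's tortoise (slow, +1) and hare (fast, +2):
  init: slow=0, fast=0
  step 1: slow=1, fast=2
  step 2: slow=2, fast=4
  step 3: fast -> None, no cycle

Cycle: no


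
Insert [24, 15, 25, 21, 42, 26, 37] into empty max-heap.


Insert 24: [24]
Insert 15: [24, 15]
Insert 25: [25, 15, 24]
Insert 21: [25, 21, 24, 15]
Insert 42: [42, 25, 24, 15, 21]
Insert 26: [42, 25, 26, 15, 21, 24]
Insert 37: [42, 25, 37, 15, 21, 24, 26]

Final heap: [42, 25, 37, 15, 21, 24, 26]


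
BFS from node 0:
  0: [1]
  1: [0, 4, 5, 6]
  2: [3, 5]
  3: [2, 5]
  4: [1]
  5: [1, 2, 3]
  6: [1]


Visit 0, enqueue [1]
Visit 1, enqueue [4, 5, 6]
Visit 4, enqueue []
Visit 5, enqueue [2, 3]
Visit 6, enqueue []
Visit 2, enqueue []
Visit 3, enqueue []

BFS order: [0, 1, 4, 5, 6, 2, 3]


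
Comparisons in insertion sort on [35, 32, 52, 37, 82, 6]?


Algorithm: insertion sort
Input: [35, 32, 52, 37, 82, 6]
Sorted: [6, 32, 35, 37, 52, 82]

10


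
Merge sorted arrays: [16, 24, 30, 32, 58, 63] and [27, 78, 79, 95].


Take 16 from A
Take 24 from A
Take 27 from B
Take 30 from A
Take 32 from A
Take 58 from A
Take 63 from A

Merged: [16, 24, 27, 30, 32, 58, 63, 78, 79, 95]


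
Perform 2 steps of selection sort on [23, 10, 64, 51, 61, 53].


Initial: [23, 10, 64, 51, 61, 53]
Step 1: min=10 at 1
  Swap: [10, 23, 64, 51, 61, 53]
Step 2: min=23 at 1
  Swap: [10, 23, 64, 51, 61, 53]

After 2 steps: [10, 23, 64, 51, 61, 53]


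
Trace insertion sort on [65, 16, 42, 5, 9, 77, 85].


Initial: [65, 16, 42, 5, 9, 77, 85]
Insert 16: [16, 65, 42, 5, 9, 77, 85]
Insert 42: [16, 42, 65, 5, 9, 77, 85]
Insert 5: [5, 16, 42, 65, 9, 77, 85]
Insert 9: [5, 9, 16, 42, 65, 77, 85]
Insert 77: [5, 9, 16, 42, 65, 77, 85]
Insert 85: [5, 9, 16, 42, 65, 77, 85]

Sorted: [5, 9, 16, 42, 65, 77, 85]


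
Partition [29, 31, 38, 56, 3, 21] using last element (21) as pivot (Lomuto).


Pivot: 21
  3 <= 21: swap -> [3, 31, 38, 56, 29, 21]
Place pivot at 1: [3, 21, 38, 56, 29, 31]

Partitioned: [3, 21, 38, 56, 29, 31]


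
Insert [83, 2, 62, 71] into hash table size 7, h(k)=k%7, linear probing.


Insert 83: h=6 -> slot 6
Insert 2: h=2 -> slot 2
Insert 62: h=6, 1 probes -> slot 0
Insert 71: h=1 -> slot 1

Table: [62, 71, 2, None, None, None, 83]


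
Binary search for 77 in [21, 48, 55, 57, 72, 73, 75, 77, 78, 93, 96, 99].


Step 1: lo=0, hi=11, mid=5, val=73
Step 2: lo=6, hi=11, mid=8, val=78
Step 3: lo=6, hi=7, mid=6, val=75
Step 4: lo=7, hi=7, mid=7, val=77

Found at index 7


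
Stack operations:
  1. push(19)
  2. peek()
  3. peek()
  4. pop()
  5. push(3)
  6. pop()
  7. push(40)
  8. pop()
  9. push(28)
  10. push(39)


push(19) -> [19]
peek()->19
peek()->19
pop()->19, []
push(3) -> [3]
pop()->3, []
push(40) -> [40]
pop()->40, []
push(28) -> [28]
push(39) -> [28, 39]

Final stack: [28, 39]


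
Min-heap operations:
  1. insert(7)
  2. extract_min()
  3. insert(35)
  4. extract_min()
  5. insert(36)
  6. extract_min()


insert(7) -> [7]
extract_min()->7, []
insert(35) -> [35]
extract_min()->35, []
insert(36) -> [36]
extract_min()->36, []

Final heap: []


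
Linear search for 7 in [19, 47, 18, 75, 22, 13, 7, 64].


i=0: 19!=7
i=1: 47!=7
i=2: 18!=7
i=3: 75!=7
i=4: 22!=7
i=5: 13!=7
i=6: 7==7 found!

Found at 6, 7 comps


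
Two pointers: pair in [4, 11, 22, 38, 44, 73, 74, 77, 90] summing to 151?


lo=0(4)+hi=8(90)=94
lo=1(11)+hi=8(90)=101
lo=2(22)+hi=8(90)=112
lo=3(38)+hi=8(90)=128
lo=4(44)+hi=8(90)=134
lo=5(73)+hi=8(90)=163
lo=5(73)+hi=7(77)=150
lo=6(74)+hi=7(77)=151

Yes: 74+77=151


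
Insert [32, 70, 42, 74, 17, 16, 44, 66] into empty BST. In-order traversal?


Insert 32: root
Insert 70: R from 32
Insert 42: R from 32 -> L from 70
Insert 74: R from 32 -> R from 70
Insert 17: L from 32
Insert 16: L from 32 -> L from 17
Insert 44: R from 32 -> L from 70 -> R from 42
Insert 66: R from 32 -> L from 70 -> R from 42 -> R from 44

In-order: [16, 17, 32, 42, 44, 66, 70, 74]


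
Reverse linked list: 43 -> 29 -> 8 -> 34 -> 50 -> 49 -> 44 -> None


Step 1: curr=43, set curr.next=prev(None) | reversed so far: 43
Step 2: curr=29, set curr.next=prev(43) | reversed so far: 29 -> 43
Step 3: curr=8, set curr.next=prev(29) | reversed so far: 8 -> 29 -> 43
Step 4: curr=34, set curr.next=prev(8) | reversed so far: 34 -> 8 -> 29 -> 43
Step 5: curr=50, set curr.next=prev(34) | reversed so far: 50 -> 34 -> 8 -> 29 -> 43
Step 6: curr=49, set curr.next=prev(50) | reversed so far: 49 -> 50 -> 34 -> 8 -> 29 -> 43
Step 7: curr=44, set curr.next=prev(49) | reversed so far: 44 -> 49 -> 50 -> 34 -> 8 -> 29 -> 43

44 -> 49 -> 50 -> 34 -> 8 -> 29 -> 43 -> None


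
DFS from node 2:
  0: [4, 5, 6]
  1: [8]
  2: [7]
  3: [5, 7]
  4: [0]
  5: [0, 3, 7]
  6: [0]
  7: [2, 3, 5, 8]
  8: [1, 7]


Visit 2, push [7]
Visit 7, push [8, 5, 3]
Visit 3, push [5]
Visit 5, push [0]
Visit 0, push [6, 4]
Visit 4, push []
Visit 6, push []
Visit 8, push [1]
Visit 1, push []

DFS order: [2, 7, 3, 5, 0, 4, 6, 8, 1]


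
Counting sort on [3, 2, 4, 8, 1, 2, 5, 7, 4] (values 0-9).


Input: [3, 2, 4, 8, 1, 2, 5, 7, 4]
Counts: [0, 1, 2, 1, 2, 1, 0, 1, 1, 0]

Sorted: [1, 2, 2, 3, 4, 4, 5, 7, 8]


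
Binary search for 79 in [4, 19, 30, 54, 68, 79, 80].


Step 1: lo=0, hi=6, mid=3, val=54
Step 2: lo=4, hi=6, mid=5, val=79

Found at index 5


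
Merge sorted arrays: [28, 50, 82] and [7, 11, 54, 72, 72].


Take 7 from B
Take 11 from B
Take 28 from A
Take 50 from A
Take 54 from B
Take 72 from B
Take 72 from B

Merged: [7, 11, 28, 50, 54, 72, 72, 82]


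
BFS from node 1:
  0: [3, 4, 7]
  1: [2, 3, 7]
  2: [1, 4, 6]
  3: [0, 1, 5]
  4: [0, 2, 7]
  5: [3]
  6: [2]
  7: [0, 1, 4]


Visit 1, enqueue [2, 3, 7]
Visit 2, enqueue [4, 6]
Visit 3, enqueue [0, 5]
Visit 7, enqueue []
Visit 4, enqueue []
Visit 6, enqueue []
Visit 0, enqueue []
Visit 5, enqueue []

BFS order: [1, 2, 3, 7, 4, 6, 0, 5]


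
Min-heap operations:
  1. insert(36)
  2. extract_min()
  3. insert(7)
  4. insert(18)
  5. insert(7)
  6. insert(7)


insert(36) -> [36]
extract_min()->36, []
insert(7) -> [7]
insert(18) -> [7, 18]
insert(7) -> [7, 18, 7]
insert(7) -> [7, 7, 7, 18]

Final heap: [7, 7, 7, 18]


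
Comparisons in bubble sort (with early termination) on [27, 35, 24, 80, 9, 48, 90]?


Algorithm: bubble sort (with early termination)
Input: [27, 35, 24, 80, 9, 48, 90]
Sorted: [9, 24, 27, 35, 48, 80, 90]

20


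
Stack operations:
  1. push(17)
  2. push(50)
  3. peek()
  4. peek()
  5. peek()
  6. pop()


push(17) -> [17]
push(50) -> [17, 50]
peek()->50
peek()->50
peek()->50
pop()->50, [17]

Final stack: [17]


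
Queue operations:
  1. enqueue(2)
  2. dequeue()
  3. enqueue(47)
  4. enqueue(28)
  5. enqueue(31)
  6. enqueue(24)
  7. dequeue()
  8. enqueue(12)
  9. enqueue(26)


enqueue(2) -> [2]
dequeue()->2, []
enqueue(47) -> [47]
enqueue(28) -> [47, 28]
enqueue(31) -> [47, 28, 31]
enqueue(24) -> [47, 28, 31, 24]
dequeue()->47, [28, 31, 24]
enqueue(12) -> [28, 31, 24, 12]
enqueue(26) -> [28, 31, 24, 12, 26]

Final queue: [28, 31, 24, 12, 26]


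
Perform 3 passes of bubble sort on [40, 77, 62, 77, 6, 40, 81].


Initial: [40, 77, 62, 77, 6, 40, 81]
Pass 1: [40, 62, 77, 6, 40, 77, 81] (3 swaps)
Pass 2: [40, 62, 6, 40, 77, 77, 81] (2 swaps)
Pass 3: [40, 6, 40, 62, 77, 77, 81] (2 swaps)

After 3 passes: [40, 6, 40, 62, 77, 77, 81]


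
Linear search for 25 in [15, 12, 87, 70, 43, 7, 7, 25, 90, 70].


i=0: 15!=25
i=1: 12!=25
i=2: 87!=25
i=3: 70!=25
i=4: 43!=25
i=5: 7!=25
i=6: 7!=25
i=7: 25==25 found!

Found at 7, 8 comps


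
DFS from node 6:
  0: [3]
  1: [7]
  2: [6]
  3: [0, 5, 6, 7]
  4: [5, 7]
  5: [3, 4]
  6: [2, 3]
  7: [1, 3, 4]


Visit 6, push [3, 2]
Visit 2, push []
Visit 3, push [7, 5, 0]
Visit 0, push []
Visit 5, push [4]
Visit 4, push [7]
Visit 7, push [1]
Visit 1, push []

DFS order: [6, 2, 3, 0, 5, 4, 7, 1]


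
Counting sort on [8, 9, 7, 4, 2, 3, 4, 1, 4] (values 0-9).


Input: [8, 9, 7, 4, 2, 3, 4, 1, 4]
Counts: [0, 1, 1, 1, 3, 0, 0, 1, 1, 1]

Sorted: [1, 2, 3, 4, 4, 4, 7, 8, 9]


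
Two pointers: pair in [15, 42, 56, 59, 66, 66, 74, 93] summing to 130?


lo=0(15)+hi=7(93)=108
lo=1(42)+hi=7(93)=135
lo=1(42)+hi=6(74)=116
lo=2(56)+hi=6(74)=130

Yes: 56+74=130


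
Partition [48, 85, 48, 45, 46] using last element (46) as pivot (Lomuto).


Pivot: 46
  45 <= 46: swap -> [45, 85, 48, 48, 46]
Place pivot at 1: [45, 46, 48, 48, 85]

Partitioned: [45, 46, 48, 48, 85]


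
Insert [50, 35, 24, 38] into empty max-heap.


Insert 50: [50]
Insert 35: [50, 35]
Insert 24: [50, 35, 24]
Insert 38: [50, 38, 24, 35]

Final heap: [50, 38, 24, 35]


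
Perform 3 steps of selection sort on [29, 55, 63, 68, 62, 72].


Initial: [29, 55, 63, 68, 62, 72]
Step 1: min=29 at 0
  Swap: [29, 55, 63, 68, 62, 72]
Step 2: min=55 at 1
  Swap: [29, 55, 63, 68, 62, 72]
Step 3: min=62 at 4
  Swap: [29, 55, 62, 68, 63, 72]

After 3 steps: [29, 55, 62, 68, 63, 72]


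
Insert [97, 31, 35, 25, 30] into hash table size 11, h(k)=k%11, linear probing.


Insert 97: h=9 -> slot 9
Insert 31: h=9, 1 probes -> slot 10
Insert 35: h=2 -> slot 2
Insert 25: h=3 -> slot 3
Insert 30: h=8 -> slot 8

Table: [None, None, 35, 25, None, None, None, None, 30, 97, 31]


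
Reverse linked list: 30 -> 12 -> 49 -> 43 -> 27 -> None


Step 1: curr=30, set curr.next=prev(None) | reversed so far: 30
Step 2: curr=12, set curr.next=prev(30) | reversed so far: 12 -> 30
Step 3: curr=49, set curr.next=prev(12) | reversed so far: 49 -> 12 -> 30
Step 4: curr=43, set curr.next=prev(49) | reversed so far: 43 -> 49 -> 12 -> 30
Step 5: curr=27, set curr.next=prev(43) | reversed so far: 27 -> 43 -> 49 -> 12 -> 30

27 -> 43 -> 49 -> 12 -> 30 -> None


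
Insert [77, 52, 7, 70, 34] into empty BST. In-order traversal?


Insert 77: root
Insert 52: L from 77
Insert 7: L from 77 -> L from 52
Insert 70: L from 77 -> R from 52
Insert 34: L from 77 -> L from 52 -> R from 7

In-order: [7, 34, 52, 70, 77]


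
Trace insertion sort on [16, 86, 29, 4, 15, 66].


Initial: [16, 86, 29, 4, 15, 66]
Insert 86: [16, 86, 29, 4, 15, 66]
Insert 29: [16, 29, 86, 4, 15, 66]
Insert 4: [4, 16, 29, 86, 15, 66]
Insert 15: [4, 15, 16, 29, 86, 66]
Insert 66: [4, 15, 16, 29, 66, 86]

Sorted: [4, 15, 16, 29, 66, 86]


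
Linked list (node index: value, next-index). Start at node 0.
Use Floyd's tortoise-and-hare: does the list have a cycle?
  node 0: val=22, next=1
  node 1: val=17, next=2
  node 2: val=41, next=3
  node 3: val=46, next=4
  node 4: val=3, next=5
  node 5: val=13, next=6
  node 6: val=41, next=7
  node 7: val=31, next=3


Floyd's tortoise (slow, +1) and hare (fast, +2):
  init: slow=0, fast=0
  step 1: slow=1, fast=2
  step 2: slow=2, fast=4
  step 3: slow=3, fast=6
  step 4: slow=4, fast=3
  step 5: slow=5, fast=5
  slow == fast at node 5: cycle detected

Cycle: yes


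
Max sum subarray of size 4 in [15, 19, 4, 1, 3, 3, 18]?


[0:4]: 39
[1:5]: 27
[2:6]: 11
[3:7]: 25

Max: 39 at [0:4]


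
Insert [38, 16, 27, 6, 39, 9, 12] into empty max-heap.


Insert 38: [38]
Insert 16: [38, 16]
Insert 27: [38, 16, 27]
Insert 6: [38, 16, 27, 6]
Insert 39: [39, 38, 27, 6, 16]
Insert 9: [39, 38, 27, 6, 16, 9]
Insert 12: [39, 38, 27, 6, 16, 9, 12]

Final heap: [39, 38, 27, 6, 16, 9, 12]


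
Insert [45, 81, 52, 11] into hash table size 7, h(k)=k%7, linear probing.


Insert 45: h=3 -> slot 3
Insert 81: h=4 -> slot 4
Insert 52: h=3, 2 probes -> slot 5
Insert 11: h=4, 2 probes -> slot 6

Table: [None, None, None, 45, 81, 52, 11]


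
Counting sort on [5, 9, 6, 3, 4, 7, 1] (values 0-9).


Input: [5, 9, 6, 3, 4, 7, 1]
Counts: [0, 1, 0, 1, 1, 1, 1, 1, 0, 1]

Sorted: [1, 3, 4, 5, 6, 7, 9]


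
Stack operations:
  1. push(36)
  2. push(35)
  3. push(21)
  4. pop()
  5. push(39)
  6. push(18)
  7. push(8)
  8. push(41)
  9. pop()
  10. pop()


push(36) -> [36]
push(35) -> [36, 35]
push(21) -> [36, 35, 21]
pop()->21, [36, 35]
push(39) -> [36, 35, 39]
push(18) -> [36, 35, 39, 18]
push(8) -> [36, 35, 39, 18, 8]
push(41) -> [36, 35, 39, 18, 8, 41]
pop()->41, [36, 35, 39, 18, 8]
pop()->8, [36, 35, 39, 18]

Final stack: [36, 35, 39, 18]


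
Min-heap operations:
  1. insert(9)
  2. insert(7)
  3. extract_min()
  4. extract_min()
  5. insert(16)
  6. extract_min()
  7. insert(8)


insert(9) -> [9]
insert(7) -> [7, 9]
extract_min()->7, [9]
extract_min()->9, []
insert(16) -> [16]
extract_min()->16, []
insert(8) -> [8]

Final heap: [8]


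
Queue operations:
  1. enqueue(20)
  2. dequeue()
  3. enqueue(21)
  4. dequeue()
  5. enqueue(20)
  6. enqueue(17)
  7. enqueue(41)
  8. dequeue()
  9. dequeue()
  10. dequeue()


enqueue(20) -> [20]
dequeue()->20, []
enqueue(21) -> [21]
dequeue()->21, []
enqueue(20) -> [20]
enqueue(17) -> [20, 17]
enqueue(41) -> [20, 17, 41]
dequeue()->20, [17, 41]
dequeue()->17, [41]
dequeue()->41, []

Final queue: []


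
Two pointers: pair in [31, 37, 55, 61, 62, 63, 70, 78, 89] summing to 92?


lo=0(31)+hi=8(89)=120
lo=0(31)+hi=7(78)=109
lo=0(31)+hi=6(70)=101
lo=0(31)+hi=5(63)=94
lo=0(31)+hi=4(62)=93
lo=0(31)+hi=3(61)=92

Yes: 31+61=92


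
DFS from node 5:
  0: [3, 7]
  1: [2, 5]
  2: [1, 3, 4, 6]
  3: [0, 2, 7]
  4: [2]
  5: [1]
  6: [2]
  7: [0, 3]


Visit 5, push [1]
Visit 1, push [2]
Visit 2, push [6, 4, 3]
Visit 3, push [7, 0]
Visit 0, push [7]
Visit 7, push []
Visit 4, push []
Visit 6, push []

DFS order: [5, 1, 2, 3, 0, 7, 4, 6]


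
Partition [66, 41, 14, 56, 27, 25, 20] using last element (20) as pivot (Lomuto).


Pivot: 20
  14 <= 20: swap -> [14, 41, 66, 56, 27, 25, 20]
Place pivot at 1: [14, 20, 66, 56, 27, 25, 41]

Partitioned: [14, 20, 66, 56, 27, 25, 41]


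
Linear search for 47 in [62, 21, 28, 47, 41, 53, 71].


i=0: 62!=47
i=1: 21!=47
i=2: 28!=47
i=3: 47==47 found!

Found at 3, 4 comps


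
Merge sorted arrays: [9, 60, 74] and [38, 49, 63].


Take 9 from A
Take 38 from B
Take 49 from B
Take 60 from A
Take 63 from B

Merged: [9, 38, 49, 60, 63, 74]


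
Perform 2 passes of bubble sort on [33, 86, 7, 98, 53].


Initial: [33, 86, 7, 98, 53]
Pass 1: [33, 7, 86, 53, 98] (2 swaps)
Pass 2: [7, 33, 53, 86, 98] (2 swaps)

After 2 passes: [7, 33, 53, 86, 98]


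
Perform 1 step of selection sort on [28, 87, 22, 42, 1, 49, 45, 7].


Initial: [28, 87, 22, 42, 1, 49, 45, 7]
Step 1: min=1 at 4
  Swap: [1, 87, 22, 42, 28, 49, 45, 7]

After 1 step: [1, 87, 22, 42, 28, 49, 45, 7]


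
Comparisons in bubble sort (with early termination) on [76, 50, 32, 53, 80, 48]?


Algorithm: bubble sort (with early termination)
Input: [76, 50, 32, 53, 80, 48]
Sorted: [32, 48, 50, 53, 76, 80]

15


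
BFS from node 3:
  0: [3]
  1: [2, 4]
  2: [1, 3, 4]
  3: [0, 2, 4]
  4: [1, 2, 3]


Visit 3, enqueue [0, 2, 4]
Visit 0, enqueue []
Visit 2, enqueue [1]
Visit 4, enqueue []
Visit 1, enqueue []

BFS order: [3, 0, 2, 4, 1]


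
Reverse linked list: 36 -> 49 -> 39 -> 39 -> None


Step 1: curr=36, set curr.next=prev(None) | reversed so far: 36
Step 2: curr=49, set curr.next=prev(36) | reversed so far: 49 -> 36
Step 3: curr=39, set curr.next=prev(49) | reversed so far: 39 -> 49 -> 36
Step 4: curr=39, set curr.next=prev(39) | reversed so far: 39 -> 39 -> 49 -> 36

39 -> 39 -> 49 -> 36 -> None


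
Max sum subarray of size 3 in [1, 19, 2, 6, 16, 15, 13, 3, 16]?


[0:3]: 22
[1:4]: 27
[2:5]: 24
[3:6]: 37
[4:7]: 44
[5:8]: 31
[6:9]: 32

Max: 44 at [4:7]


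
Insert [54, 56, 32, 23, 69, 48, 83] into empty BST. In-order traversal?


Insert 54: root
Insert 56: R from 54
Insert 32: L from 54
Insert 23: L from 54 -> L from 32
Insert 69: R from 54 -> R from 56
Insert 48: L from 54 -> R from 32
Insert 83: R from 54 -> R from 56 -> R from 69

In-order: [23, 32, 48, 54, 56, 69, 83]


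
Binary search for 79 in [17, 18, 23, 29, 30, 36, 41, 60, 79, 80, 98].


Step 1: lo=0, hi=10, mid=5, val=36
Step 2: lo=6, hi=10, mid=8, val=79

Found at index 8


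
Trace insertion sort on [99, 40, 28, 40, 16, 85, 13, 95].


Initial: [99, 40, 28, 40, 16, 85, 13, 95]
Insert 40: [40, 99, 28, 40, 16, 85, 13, 95]
Insert 28: [28, 40, 99, 40, 16, 85, 13, 95]
Insert 40: [28, 40, 40, 99, 16, 85, 13, 95]
Insert 16: [16, 28, 40, 40, 99, 85, 13, 95]
Insert 85: [16, 28, 40, 40, 85, 99, 13, 95]
Insert 13: [13, 16, 28, 40, 40, 85, 99, 95]
Insert 95: [13, 16, 28, 40, 40, 85, 95, 99]

Sorted: [13, 16, 28, 40, 40, 85, 95, 99]


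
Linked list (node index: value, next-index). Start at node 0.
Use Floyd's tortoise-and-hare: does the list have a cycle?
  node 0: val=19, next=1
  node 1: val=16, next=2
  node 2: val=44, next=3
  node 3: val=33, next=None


Floyd's tortoise (slow, +1) and hare (fast, +2):
  init: slow=0, fast=0
  step 1: slow=1, fast=2
  step 2: fast 2->3->None, no cycle

Cycle: no


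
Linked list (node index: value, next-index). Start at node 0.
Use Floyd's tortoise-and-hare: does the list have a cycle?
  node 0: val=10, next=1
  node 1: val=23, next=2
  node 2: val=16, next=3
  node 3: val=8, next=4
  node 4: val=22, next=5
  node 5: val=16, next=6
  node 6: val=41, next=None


Floyd's tortoise (slow, +1) and hare (fast, +2):
  init: slow=0, fast=0
  step 1: slow=1, fast=2
  step 2: slow=2, fast=4
  step 3: slow=3, fast=6
  step 4: fast -> None, no cycle

Cycle: no


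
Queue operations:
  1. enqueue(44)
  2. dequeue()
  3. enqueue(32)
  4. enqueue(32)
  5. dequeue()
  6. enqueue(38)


enqueue(44) -> [44]
dequeue()->44, []
enqueue(32) -> [32]
enqueue(32) -> [32, 32]
dequeue()->32, [32]
enqueue(38) -> [32, 38]

Final queue: [32, 38]


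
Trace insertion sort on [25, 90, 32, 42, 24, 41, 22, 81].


Initial: [25, 90, 32, 42, 24, 41, 22, 81]
Insert 90: [25, 90, 32, 42, 24, 41, 22, 81]
Insert 32: [25, 32, 90, 42, 24, 41, 22, 81]
Insert 42: [25, 32, 42, 90, 24, 41, 22, 81]
Insert 24: [24, 25, 32, 42, 90, 41, 22, 81]
Insert 41: [24, 25, 32, 41, 42, 90, 22, 81]
Insert 22: [22, 24, 25, 32, 41, 42, 90, 81]
Insert 81: [22, 24, 25, 32, 41, 42, 81, 90]

Sorted: [22, 24, 25, 32, 41, 42, 81, 90]


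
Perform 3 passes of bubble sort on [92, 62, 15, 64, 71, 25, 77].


Initial: [92, 62, 15, 64, 71, 25, 77]
Pass 1: [62, 15, 64, 71, 25, 77, 92] (6 swaps)
Pass 2: [15, 62, 64, 25, 71, 77, 92] (2 swaps)
Pass 3: [15, 62, 25, 64, 71, 77, 92] (1 swaps)

After 3 passes: [15, 62, 25, 64, 71, 77, 92]


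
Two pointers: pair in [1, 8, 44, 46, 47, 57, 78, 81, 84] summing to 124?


lo=0(1)+hi=8(84)=85
lo=1(8)+hi=8(84)=92
lo=2(44)+hi=8(84)=128
lo=2(44)+hi=7(81)=125
lo=2(44)+hi=6(78)=122
lo=3(46)+hi=6(78)=124

Yes: 46+78=124


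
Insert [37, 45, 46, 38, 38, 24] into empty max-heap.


Insert 37: [37]
Insert 45: [45, 37]
Insert 46: [46, 37, 45]
Insert 38: [46, 38, 45, 37]
Insert 38: [46, 38, 45, 37, 38]
Insert 24: [46, 38, 45, 37, 38, 24]

Final heap: [46, 38, 45, 37, 38, 24]


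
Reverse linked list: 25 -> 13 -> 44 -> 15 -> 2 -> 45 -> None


Step 1: curr=25, set curr.next=prev(None) | reversed so far: 25
Step 2: curr=13, set curr.next=prev(25) | reversed so far: 13 -> 25
Step 3: curr=44, set curr.next=prev(13) | reversed so far: 44 -> 13 -> 25
Step 4: curr=15, set curr.next=prev(44) | reversed so far: 15 -> 44 -> 13 -> 25
Step 5: curr=2, set curr.next=prev(15) | reversed so far: 2 -> 15 -> 44 -> 13 -> 25
Step 6: curr=45, set curr.next=prev(2) | reversed so far: 45 -> 2 -> 15 -> 44 -> 13 -> 25

45 -> 2 -> 15 -> 44 -> 13 -> 25 -> None


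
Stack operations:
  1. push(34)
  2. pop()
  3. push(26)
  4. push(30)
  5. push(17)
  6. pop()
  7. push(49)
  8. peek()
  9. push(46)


push(34) -> [34]
pop()->34, []
push(26) -> [26]
push(30) -> [26, 30]
push(17) -> [26, 30, 17]
pop()->17, [26, 30]
push(49) -> [26, 30, 49]
peek()->49
push(46) -> [26, 30, 49, 46]

Final stack: [26, 30, 49, 46]


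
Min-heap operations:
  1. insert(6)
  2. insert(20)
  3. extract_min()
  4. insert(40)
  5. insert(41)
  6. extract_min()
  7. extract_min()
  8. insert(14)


insert(6) -> [6]
insert(20) -> [6, 20]
extract_min()->6, [20]
insert(40) -> [20, 40]
insert(41) -> [20, 40, 41]
extract_min()->20, [40, 41]
extract_min()->40, [41]
insert(14) -> [14, 41]

Final heap: [14, 41]


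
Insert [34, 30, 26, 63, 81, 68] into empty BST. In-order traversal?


Insert 34: root
Insert 30: L from 34
Insert 26: L from 34 -> L from 30
Insert 63: R from 34
Insert 81: R from 34 -> R from 63
Insert 68: R from 34 -> R from 63 -> L from 81

In-order: [26, 30, 34, 63, 68, 81]


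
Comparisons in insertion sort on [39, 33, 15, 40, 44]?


Algorithm: insertion sort
Input: [39, 33, 15, 40, 44]
Sorted: [15, 33, 39, 40, 44]

5


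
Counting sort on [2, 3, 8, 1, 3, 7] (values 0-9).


Input: [2, 3, 8, 1, 3, 7]
Counts: [0, 1, 1, 2, 0, 0, 0, 1, 1, 0]

Sorted: [1, 2, 3, 3, 7, 8]


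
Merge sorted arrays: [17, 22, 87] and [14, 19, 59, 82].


Take 14 from B
Take 17 from A
Take 19 from B
Take 22 from A
Take 59 from B
Take 82 from B

Merged: [14, 17, 19, 22, 59, 82, 87]


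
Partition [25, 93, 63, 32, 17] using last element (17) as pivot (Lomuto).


Pivot: 17
Place pivot at 0: [17, 93, 63, 32, 25]

Partitioned: [17, 93, 63, 32, 25]


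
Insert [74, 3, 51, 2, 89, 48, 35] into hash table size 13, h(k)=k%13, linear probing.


Insert 74: h=9 -> slot 9
Insert 3: h=3 -> slot 3
Insert 51: h=12 -> slot 12
Insert 2: h=2 -> slot 2
Insert 89: h=11 -> slot 11
Insert 48: h=9, 1 probes -> slot 10
Insert 35: h=9, 4 probes -> slot 0

Table: [35, None, 2, 3, None, None, None, None, None, 74, 48, 89, 51]


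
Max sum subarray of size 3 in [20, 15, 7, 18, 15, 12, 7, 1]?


[0:3]: 42
[1:4]: 40
[2:5]: 40
[3:6]: 45
[4:7]: 34
[5:8]: 20

Max: 45 at [3:6]


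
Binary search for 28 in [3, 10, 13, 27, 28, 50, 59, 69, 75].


Step 1: lo=0, hi=8, mid=4, val=28

Found at index 4


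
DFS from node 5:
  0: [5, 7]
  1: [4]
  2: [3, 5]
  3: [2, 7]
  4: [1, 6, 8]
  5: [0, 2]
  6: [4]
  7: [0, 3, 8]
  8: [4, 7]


Visit 5, push [2, 0]
Visit 0, push [7]
Visit 7, push [8, 3]
Visit 3, push [2]
Visit 2, push []
Visit 8, push [4]
Visit 4, push [6, 1]
Visit 1, push []
Visit 6, push []

DFS order: [5, 0, 7, 3, 2, 8, 4, 1, 6]


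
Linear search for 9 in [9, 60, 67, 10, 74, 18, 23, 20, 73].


i=0: 9==9 found!

Found at 0, 1 comps


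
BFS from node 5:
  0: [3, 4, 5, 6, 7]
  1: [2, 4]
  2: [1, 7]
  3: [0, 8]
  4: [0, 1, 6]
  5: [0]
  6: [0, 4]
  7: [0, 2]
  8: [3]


Visit 5, enqueue [0]
Visit 0, enqueue [3, 4, 6, 7]
Visit 3, enqueue [8]
Visit 4, enqueue [1]
Visit 6, enqueue []
Visit 7, enqueue [2]
Visit 8, enqueue []
Visit 1, enqueue []
Visit 2, enqueue []

BFS order: [5, 0, 3, 4, 6, 7, 8, 1, 2]


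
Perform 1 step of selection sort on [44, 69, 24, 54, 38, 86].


Initial: [44, 69, 24, 54, 38, 86]
Step 1: min=24 at 2
  Swap: [24, 69, 44, 54, 38, 86]

After 1 step: [24, 69, 44, 54, 38, 86]


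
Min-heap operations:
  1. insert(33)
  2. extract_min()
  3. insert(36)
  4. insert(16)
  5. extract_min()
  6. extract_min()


insert(33) -> [33]
extract_min()->33, []
insert(36) -> [36]
insert(16) -> [16, 36]
extract_min()->16, [36]
extract_min()->36, []

Final heap: []


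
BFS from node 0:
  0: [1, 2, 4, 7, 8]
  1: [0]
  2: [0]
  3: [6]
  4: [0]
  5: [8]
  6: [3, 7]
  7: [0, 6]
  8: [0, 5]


Visit 0, enqueue [1, 2, 4, 7, 8]
Visit 1, enqueue []
Visit 2, enqueue []
Visit 4, enqueue []
Visit 7, enqueue [6]
Visit 8, enqueue [5]
Visit 6, enqueue [3]
Visit 5, enqueue []
Visit 3, enqueue []

BFS order: [0, 1, 2, 4, 7, 8, 6, 5, 3]


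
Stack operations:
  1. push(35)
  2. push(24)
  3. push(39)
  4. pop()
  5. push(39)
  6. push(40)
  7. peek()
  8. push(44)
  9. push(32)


push(35) -> [35]
push(24) -> [35, 24]
push(39) -> [35, 24, 39]
pop()->39, [35, 24]
push(39) -> [35, 24, 39]
push(40) -> [35, 24, 39, 40]
peek()->40
push(44) -> [35, 24, 39, 40, 44]
push(32) -> [35, 24, 39, 40, 44, 32]

Final stack: [35, 24, 39, 40, 44, 32]


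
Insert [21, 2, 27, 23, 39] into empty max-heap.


Insert 21: [21]
Insert 2: [21, 2]
Insert 27: [27, 2, 21]
Insert 23: [27, 23, 21, 2]
Insert 39: [39, 27, 21, 2, 23]

Final heap: [39, 27, 21, 2, 23]


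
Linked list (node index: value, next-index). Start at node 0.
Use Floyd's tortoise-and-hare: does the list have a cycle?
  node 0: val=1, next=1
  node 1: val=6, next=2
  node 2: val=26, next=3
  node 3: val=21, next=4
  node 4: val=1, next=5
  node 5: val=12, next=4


Floyd's tortoise (slow, +1) and hare (fast, +2):
  init: slow=0, fast=0
  step 1: slow=1, fast=2
  step 2: slow=2, fast=4
  step 3: slow=3, fast=4
  step 4: slow=4, fast=4
  slow == fast at node 4: cycle detected

Cycle: yes


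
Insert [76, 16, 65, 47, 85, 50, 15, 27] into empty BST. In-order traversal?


Insert 76: root
Insert 16: L from 76
Insert 65: L from 76 -> R from 16
Insert 47: L from 76 -> R from 16 -> L from 65
Insert 85: R from 76
Insert 50: L from 76 -> R from 16 -> L from 65 -> R from 47
Insert 15: L from 76 -> L from 16
Insert 27: L from 76 -> R from 16 -> L from 65 -> L from 47

In-order: [15, 16, 27, 47, 50, 65, 76, 85]


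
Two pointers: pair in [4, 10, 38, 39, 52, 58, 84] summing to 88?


lo=0(4)+hi=6(84)=88

Yes: 4+84=88


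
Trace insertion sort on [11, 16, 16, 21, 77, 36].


Initial: [11, 16, 16, 21, 77, 36]
Insert 16: [11, 16, 16, 21, 77, 36]
Insert 16: [11, 16, 16, 21, 77, 36]
Insert 21: [11, 16, 16, 21, 77, 36]
Insert 77: [11, 16, 16, 21, 77, 36]
Insert 36: [11, 16, 16, 21, 36, 77]

Sorted: [11, 16, 16, 21, 36, 77]


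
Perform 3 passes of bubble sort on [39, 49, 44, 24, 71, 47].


Initial: [39, 49, 44, 24, 71, 47]
Pass 1: [39, 44, 24, 49, 47, 71] (3 swaps)
Pass 2: [39, 24, 44, 47, 49, 71] (2 swaps)
Pass 3: [24, 39, 44, 47, 49, 71] (1 swaps)

After 3 passes: [24, 39, 44, 47, 49, 71]


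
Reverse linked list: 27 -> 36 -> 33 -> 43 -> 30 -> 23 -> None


Step 1: curr=27, set curr.next=prev(None) | reversed so far: 27
Step 2: curr=36, set curr.next=prev(27) | reversed so far: 36 -> 27
Step 3: curr=33, set curr.next=prev(36) | reversed so far: 33 -> 36 -> 27
Step 4: curr=43, set curr.next=prev(33) | reversed so far: 43 -> 33 -> 36 -> 27
Step 5: curr=30, set curr.next=prev(43) | reversed so far: 30 -> 43 -> 33 -> 36 -> 27
Step 6: curr=23, set curr.next=prev(30) | reversed so far: 23 -> 30 -> 43 -> 33 -> 36 -> 27

23 -> 30 -> 43 -> 33 -> 36 -> 27 -> None


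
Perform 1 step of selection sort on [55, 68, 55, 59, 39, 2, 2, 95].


Initial: [55, 68, 55, 59, 39, 2, 2, 95]
Step 1: min=2 at 5
  Swap: [2, 68, 55, 59, 39, 55, 2, 95]

After 1 step: [2, 68, 55, 59, 39, 55, 2, 95]


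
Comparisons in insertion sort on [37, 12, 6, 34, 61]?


Algorithm: insertion sort
Input: [37, 12, 6, 34, 61]
Sorted: [6, 12, 34, 37, 61]

6


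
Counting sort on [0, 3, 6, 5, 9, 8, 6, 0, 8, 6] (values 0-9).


Input: [0, 3, 6, 5, 9, 8, 6, 0, 8, 6]
Counts: [2, 0, 0, 1, 0, 1, 3, 0, 2, 1]

Sorted: [0, 0, 3, 5, 6, 6, 6, 8, 8, 9]


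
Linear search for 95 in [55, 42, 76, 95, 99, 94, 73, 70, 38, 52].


i=0: 55!=95
i=1: 42!=95
i=2: 76!=95
i=3: 95==95 found!

Found at 3, 4 comps


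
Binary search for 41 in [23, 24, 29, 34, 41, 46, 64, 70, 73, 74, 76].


Step 1: lo=0, hi=10, mid=5, val=46
Step 2: lo=0, hi=4, mid=2, val=29
Step 3: lo=3, hi=4, mid=3, val=34
Step 4: lo=4, hi=4, mid=4, val=41

Found at index 4


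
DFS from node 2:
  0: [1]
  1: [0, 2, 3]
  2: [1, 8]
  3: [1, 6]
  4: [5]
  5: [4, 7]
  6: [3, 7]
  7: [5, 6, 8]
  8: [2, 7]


Visit 2, push [8, 1]
Visit 1, push [3, 0]
Visit 0, push []
Visit 3, push [6]
Visit 6, push [7]
Visit 7, push [8, 5]
Visit 5, push [4]
Visit 4, push []
Visit 8, push []

DFS order: [2, 1, 0, 3, 6, 7, 5, 4, 8]


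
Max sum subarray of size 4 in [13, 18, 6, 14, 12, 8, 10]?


[0:4]: 51
[1:5]: 50
[2:6]: 40
[3:7]: 44

Max: 51 at [0:4]


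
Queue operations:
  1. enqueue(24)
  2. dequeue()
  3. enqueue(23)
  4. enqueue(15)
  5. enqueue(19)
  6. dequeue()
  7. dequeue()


enqueue(24) -> [24]
dequeue()->24, []
enqueue(23) -> [23]
enqueue(15) -> [23, 15]
enqueue(19) -> [23, 15, 19]
dequeue()->23, [15, 19]
dequeue()->15, [19]

Final queue: [19]


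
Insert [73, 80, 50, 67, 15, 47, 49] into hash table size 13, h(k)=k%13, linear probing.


Insert 73: h=8 -> slot 8
Insert 80: h=2 -> slot 2
Insert 50: h=11 -> slot 11
Insert 67: h=2, 1 probes -> slot 3
Insert 15: h=2, 2 probes -> slot 4
Insert 47: h=8, 1 probes -> slot 9
Insert 49: h=10 -> slot 10

Table: [None, None, 80, 67, 15, None, None, None, 73, 47, 49, 50, None]


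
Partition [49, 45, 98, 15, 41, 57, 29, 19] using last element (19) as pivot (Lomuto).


Pivot: 19
  15 <= 19: swap -> [15, 45, 98, 49, 41, 57, 29, 19]
Place pivot at 1: [15, 19, 98, 49, 41, 57, 29, 45]

Partitioned: [15, 19, 98, 49, 41, 57, 29, 45]


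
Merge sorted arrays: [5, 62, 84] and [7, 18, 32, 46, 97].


Take 5 from A
Take 7 from B
Take 18 from B
Take 32 from B
Take 46 from B
Take 62 from A
Take 84 from A

Merged: [5, 7, 18, 32, 46, 62, 84, 97]
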